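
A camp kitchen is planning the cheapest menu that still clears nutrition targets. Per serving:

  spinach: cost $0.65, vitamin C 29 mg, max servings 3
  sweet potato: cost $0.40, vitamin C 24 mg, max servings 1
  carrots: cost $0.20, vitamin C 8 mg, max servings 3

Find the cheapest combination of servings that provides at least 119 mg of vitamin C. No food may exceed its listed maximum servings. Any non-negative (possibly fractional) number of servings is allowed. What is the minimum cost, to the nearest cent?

$2.55

Cost per mg of vitamin C: sweet potato $0.0167, spinach $0.0224, carrots $0.0250.
Take 1 serving of sweet potato: +24.0 mg vitamin C for $0.40 (total $0.40, still need 95.0 mg).
Take 3 servings of spinach: +87.0 mg vitamin C for $1.95 (total $2.35, still need 8.0 mg).
Take 1 serving of carrots: +8.0 mg vitamin C for $0.20 (total $2.55, still need 0.0 mg).
Filling from the cheapest source first is optimal under one linear minimum: $2.55.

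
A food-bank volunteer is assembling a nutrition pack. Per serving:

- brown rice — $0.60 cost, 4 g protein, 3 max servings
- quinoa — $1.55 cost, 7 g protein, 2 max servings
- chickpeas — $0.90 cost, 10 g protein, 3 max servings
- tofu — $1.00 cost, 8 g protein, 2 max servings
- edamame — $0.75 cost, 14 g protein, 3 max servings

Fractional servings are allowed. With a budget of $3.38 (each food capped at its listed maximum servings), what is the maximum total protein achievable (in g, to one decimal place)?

Protein per dollar: edamame 18.67, chickpeas 11.11, tofu 8, brown rice 6.667, quinoa 4.516.
Take 3 servings of edamame: spends $2.25, +42.0 g protein (running total 42.0 g).
Take 1.256 servings of chickpeas: spends $1.13, +12.6 g protein (running total 54.6 g).
Filling greedily by protein-per-dollar is optimal for one linear limit, giving 54.6 g.

54.6 g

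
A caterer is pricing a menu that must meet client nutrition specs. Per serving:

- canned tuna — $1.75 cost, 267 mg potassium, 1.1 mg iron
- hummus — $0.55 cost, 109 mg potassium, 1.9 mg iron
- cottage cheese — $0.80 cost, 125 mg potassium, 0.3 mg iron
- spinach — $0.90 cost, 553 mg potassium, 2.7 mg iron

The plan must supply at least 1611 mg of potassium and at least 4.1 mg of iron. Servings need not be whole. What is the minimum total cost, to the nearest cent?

A basic optimal solution has at most two foods positive. Try each food alone and each pair with both targets met exactly.
canned tuna only: max(1611/267, 4.1/1.1) = 6.034 servings → $10.56.
hummus only: max(1611/109, 4.1/1.9) = 14.78 servings → $8.13.
cottage cheese only: max(1611/125, 4.1/0.3) = 13.67 servings → $10.93.
spinach only: max(1611/553, 4.1/2.7) = 2.913 servings → $2.62.
canned tuna + hummus with both targets exact would need a negative amount; discard.
canned tuna + cottage cheese with both tight: 0.5087 servings and 11.8 servings → $10.33.
canned tuna + spinach: intersection lies outside the first quadrant.
hummus + cottage cheese with both tight: 0.1426 servings and 12.76 servings → $10.29.
hummus + spinach: intersection lies outside the first quadrant.
cottage cheese + spinach with both tight: 12.14 servings and 0.1702 servings → $9.86.
Cheapest feasible corner: $2.62.

$2.62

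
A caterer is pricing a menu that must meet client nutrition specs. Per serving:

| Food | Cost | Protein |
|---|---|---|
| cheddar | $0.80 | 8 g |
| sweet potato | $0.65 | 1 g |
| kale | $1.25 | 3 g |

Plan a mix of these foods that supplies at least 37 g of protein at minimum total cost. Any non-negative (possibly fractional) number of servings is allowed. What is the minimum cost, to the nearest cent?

$3.70

Cost per g of protein: cheddar $0.1000, kale $0.4167, sweet potato $0.6500.
With no serving limits, use only cheddar: 37 g / 8 g = 4.625 servings × $0.80 = $3.70.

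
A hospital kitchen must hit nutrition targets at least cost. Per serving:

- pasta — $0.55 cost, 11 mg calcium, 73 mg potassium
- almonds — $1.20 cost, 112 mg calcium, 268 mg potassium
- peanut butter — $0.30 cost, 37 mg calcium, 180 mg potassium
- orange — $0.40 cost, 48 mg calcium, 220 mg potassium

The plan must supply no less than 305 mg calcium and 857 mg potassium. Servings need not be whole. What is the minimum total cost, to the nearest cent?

Check every corner: each single food scaled to meet both minima, and each pair solved so both constraints bind.
pasta only: max(305/11, 857/73) = 27.73 servings → $15.25.
almonds only: max(305/112, 857/268) = 3.198 servings → $3.84.
peanut butter only: max(305/37, 857/180) = 8.243 servings → $2.47.
orange only: max(305/48, 857/220) = 6.354 servings → $2.54.
pasta + almonds with both tight: 2.725 servings and 2.456 servings → $4.45.
pasta + peanut butter with both targets exact would need a negative amount; discard.
pasta + orange: the both-tight solution has a negative serving — not a feasible corner.
almonds + peanut butter with both tight: 2.264 servings and 1.39 servings → $3.13.
almonds + orange with both tight: 2.205 servings and 1.21 servings → $3.13.
peanut butter + orange: intersection lies outside the first quadrant.
The minimum over all feasible corners is $2.47.

$2.47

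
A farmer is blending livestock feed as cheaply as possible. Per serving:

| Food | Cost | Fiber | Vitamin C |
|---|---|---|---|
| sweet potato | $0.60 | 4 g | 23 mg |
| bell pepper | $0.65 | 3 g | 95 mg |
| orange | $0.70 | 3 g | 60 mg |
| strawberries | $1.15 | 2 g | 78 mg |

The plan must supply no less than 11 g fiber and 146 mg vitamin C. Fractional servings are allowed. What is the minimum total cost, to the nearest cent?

$1.86

Compare the cost at each extreme point of the feasible region.
sweet potato only: max(11/4, 146/23) = 6.348 servings → $3.81.
bell pepper only: max(11/3, 146/95) = 3.667 servings → $2.38.
orange only: max(11/3, 146/60) = 3.667 servings → $2.57.
strawberries only: max(11/2, 146/78) = 5.5 servings → $6.33.
sweet potato + bell pepper with both tight: 1.952 servings and 1.064 servings → $1.86.
sweet potato + orange with both tight: 1.298 servings and 1.936 servings → $2.13.
sweet potato + strawberries with both tight: 2.128 servings and 1.244 servings → $2.71.
bell pepper + orange: the both-tight solution has a negative serving — not a feasible corner.
bell pepper + strawberries: intersection lies outside the first quadrant.
orange + strawberries: the both-tight solution has a negative serving — not a feasible corner.
So the least-cost plan costs $1.86.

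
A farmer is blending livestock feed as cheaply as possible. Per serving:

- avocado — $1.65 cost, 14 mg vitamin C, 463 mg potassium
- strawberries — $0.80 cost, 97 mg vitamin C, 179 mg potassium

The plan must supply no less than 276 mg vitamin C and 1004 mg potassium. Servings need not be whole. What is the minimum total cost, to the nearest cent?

$4.01

avocado only: max(276/14, 1004/463) = 19.71 servings → $32.53.
strawberries only: max(276/97, 1004/179) = 5.609 servings → $4.49.
avocado + strawberries with both tight: 1.132 servings and 2.682 servings → $4.01.
Cheapest feasible corner: $4.01.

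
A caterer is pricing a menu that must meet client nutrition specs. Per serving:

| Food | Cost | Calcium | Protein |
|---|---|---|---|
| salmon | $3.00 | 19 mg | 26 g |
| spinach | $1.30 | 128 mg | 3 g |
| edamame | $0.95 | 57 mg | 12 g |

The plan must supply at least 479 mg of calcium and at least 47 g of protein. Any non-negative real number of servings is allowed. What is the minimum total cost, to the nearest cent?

Check every corner: each single food scaled to meet both minima, and each pair solved so both constraints bind.
salmon only: max(479/19, 47/26) = 25.21 servings → $75.63.
spinach only: max(479/128, 47/3) = 15.67 servings → $20.37.
edamame only: max(479/57, 47/12) = 8.404 servings → $7.98.
salmon + spinach with both tight: 1.4 servings and 3.534 servings → $8.79.
salmon + edamame: intersection lies outside the first quadrant.
spinach + edamame with both tight: 2.248 servings and 3.355 servings → $6.11.
So the least-cost plan costs $6.11.

$6.11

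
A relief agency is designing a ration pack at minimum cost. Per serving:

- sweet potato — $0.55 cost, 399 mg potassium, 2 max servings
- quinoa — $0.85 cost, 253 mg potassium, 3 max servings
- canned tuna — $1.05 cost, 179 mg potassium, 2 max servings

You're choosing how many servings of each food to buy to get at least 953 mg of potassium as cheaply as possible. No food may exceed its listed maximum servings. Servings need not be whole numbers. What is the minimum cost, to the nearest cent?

Cost per mg of potassium: sweet potato $0.0014, quinoa $0.0034, canned tuna $0.0059.
Take 2 servings of sweet potato: +798.0 mg potassium for $1.10 (total $1.10, still need 155.0 mg).
Take 0.6126 servings of quinoa: +155.0 mg potassium for $0.52 (total $1.62, still need 0.0 mg).
Greedy by cheapest-per-mg is optimal for a single linear constraint, so the minimum cost is $1.62.

$1.62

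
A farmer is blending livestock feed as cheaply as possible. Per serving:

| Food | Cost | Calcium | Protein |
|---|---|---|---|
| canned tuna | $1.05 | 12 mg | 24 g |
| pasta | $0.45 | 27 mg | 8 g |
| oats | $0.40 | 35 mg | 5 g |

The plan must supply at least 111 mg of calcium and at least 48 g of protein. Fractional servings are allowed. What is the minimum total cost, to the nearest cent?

At the optimum either one food covers both requirements or two foods hit both targets exactly; no other combination can be cheaper.
canned tuna only: max(111/12, 48/24) = 9.25 servings → $9.71.
pasta only: max(111/27, 48/8) = 6 servings → $2.70.
oats only: max(111/35, 48/5) = 9.6 servings → $3.84.
canned tuna + pasta with both tight: 0.7391 servings and 3.783 servings → $2.48.
canned tuna + oats with both tight: 1.442 servings and 2.677 servings → $2.59.
pasta + oats: intersection lies outside the first quadrant.
Cheapest feasible corner: $2.48.

$2.48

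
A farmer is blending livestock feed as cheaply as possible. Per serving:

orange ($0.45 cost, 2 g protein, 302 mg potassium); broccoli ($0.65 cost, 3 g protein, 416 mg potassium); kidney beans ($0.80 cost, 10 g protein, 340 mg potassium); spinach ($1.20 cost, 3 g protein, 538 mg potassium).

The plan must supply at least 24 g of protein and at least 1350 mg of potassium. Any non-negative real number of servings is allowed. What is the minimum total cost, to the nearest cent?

$2.58

orange only: max(24/2, 1350/302) = 12 servings → $5.40.
broccoli only: max(24/3, 1350/416) = 8 servings → $5.20.
kidney beans only: max(24/10, 1350/340) = 3.971 servings → $3.18.
spinach only: max(24/3, 1350/538) = 8 servings → $9.60.
orange + broccoli with both targets exact would need a negative amount; discard.
orange + kidney beans with both tight: 2.282 servings and 1.944 servings → $2.58.
orange + spinach with both targets exact would need a negative amount; discard.
broccoli + kidney beans with both tight: 1.701 servings and 1.89 servings → $2.62.
broccoli + spinach with both targets exact would need a negative amount; discard.
kidney beans + spinach with both tight: 2.033 servings and 1.225 servings → $3.10.
The minimum over all feasible corners is $2.58.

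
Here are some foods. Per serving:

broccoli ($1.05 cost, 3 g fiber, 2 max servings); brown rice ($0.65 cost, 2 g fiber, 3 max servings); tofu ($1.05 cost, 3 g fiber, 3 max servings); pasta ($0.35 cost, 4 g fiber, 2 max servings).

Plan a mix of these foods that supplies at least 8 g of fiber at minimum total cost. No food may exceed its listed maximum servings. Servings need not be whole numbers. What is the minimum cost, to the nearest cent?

Cost per g of fiber: pasta $0.0875, brown rice $0.3250, broccoli $0.3500, tofu $0.3500.
Take 2 servings of pasta: +8.0 g fiber for $0.70 (total $0.70, still need 0.0 g).
Greedy by cheapest-per-g is optimal for a single linear constraint, so the minimum cost is $0.70.

$0.70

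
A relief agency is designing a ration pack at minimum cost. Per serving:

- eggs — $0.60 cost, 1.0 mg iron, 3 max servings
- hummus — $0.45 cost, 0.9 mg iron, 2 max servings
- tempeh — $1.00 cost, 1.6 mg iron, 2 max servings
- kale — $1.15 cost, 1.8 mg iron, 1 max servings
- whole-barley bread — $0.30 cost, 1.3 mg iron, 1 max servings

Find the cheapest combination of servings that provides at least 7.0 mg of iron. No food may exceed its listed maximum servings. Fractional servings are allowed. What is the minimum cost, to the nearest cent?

$3.56

Cost per mg of iron: whole-barley bread $0.2308, hummus $0.5000, eggs $0.6000, tempeh $0.6250, kale $0.6389.
Take 1 serving of whole-barley bread: +1.3 mg iron for $0.30 (total $0.30, still need 5.7 mg).
Take 2 servings of hummus: +1.8 mg iron for $0.90 (total $1.20, still need 3.9 mg).
Take 3 servings of eggs: +3.0 mg iron for $1.80 (total $3.00, still need 0.9 mg).
Take 0.5625 servings of tempeh: +0.9 mg iron for $0.56 (total $3.56, still need 0.0 mg).
Greedy by cheapest-per-mg is optimal for a single linear constraint, so the minimum cost is $3.56.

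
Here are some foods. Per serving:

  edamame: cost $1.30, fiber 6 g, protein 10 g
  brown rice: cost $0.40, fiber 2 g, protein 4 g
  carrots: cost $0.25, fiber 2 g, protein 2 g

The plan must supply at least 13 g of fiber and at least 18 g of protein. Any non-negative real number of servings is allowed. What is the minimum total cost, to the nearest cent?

This is a tiny linear program; its minimum lies at a vertex of the feasible set. List the vertices and price them.
edamame only: max(13/6, 18/10) = 2.167 servings → $2.82.
brown rice only: max(13/2, 18/4) = 6.5 servings → $2.60.
carrots only: max(13/2, 18/2) = 9 servings → $2.25.
edamame + brown rice: intersection lies outside the first quadrant.
edamame + carrots with both tight: 1.25 servings and 2.75 servings → $2.31.
brown rice + carrots with both tight: 2.5 servings and 4 servings → $2.00.
The minimum over all feasible corners is $2.00.

$2.00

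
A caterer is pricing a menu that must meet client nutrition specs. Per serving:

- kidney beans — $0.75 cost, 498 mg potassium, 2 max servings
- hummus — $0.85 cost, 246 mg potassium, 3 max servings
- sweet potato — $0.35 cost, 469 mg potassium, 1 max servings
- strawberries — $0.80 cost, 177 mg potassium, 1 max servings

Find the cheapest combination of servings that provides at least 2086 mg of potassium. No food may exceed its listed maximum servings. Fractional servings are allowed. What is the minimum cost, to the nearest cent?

$4.00

Cost per mg of potassium: sweet potato $0.0007, kidney beans $0.0015, hummus $0.0035, strawberries $0.0045.
Take 1 serving of sweet potato: +469.0 mg potassium for $0.35 (total $0.35, still need 1617.0 mg).
Take 2 servings of kidney beans: +996.0 mg potassium for $1.50 (total $1.85, still need 621.0 mg).
Take 2.524 servings of hummus: +621.0 mg potassium for $2.15 (total $4.00, still need 0.0 mg).
Greedy by cheapest-per-mg is optimal for a single linear constraint, so the minimum cost is $4.00.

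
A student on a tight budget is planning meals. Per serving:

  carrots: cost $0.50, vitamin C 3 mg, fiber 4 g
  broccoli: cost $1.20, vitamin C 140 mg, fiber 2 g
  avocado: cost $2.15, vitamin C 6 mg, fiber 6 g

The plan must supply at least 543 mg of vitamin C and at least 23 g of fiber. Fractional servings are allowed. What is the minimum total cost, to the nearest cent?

Minimising a linear cost over {vitamin C ≥ 543, fiber ≥ 23, servings ≥ 0} — the optimum is at a vertex, using one or two foods.
carrots only: max(543/3, 23/4) = 181 servings → $90.50.
broccoli only: max(543/140, 23/2) = 11.5 servings → $13.80.
avocado only: max(543/6, 23/6) = 90.5 servings → $194.57.
carrots + broccoli with both tight: 3.852 servings and 3.796 servings → $6.48.
carrots + avocado: the both-tight solution has a negative serving — not a feasible corner.
broccoli + avocado with both tight: 3.768 servings and 2.577 servings → $10.06.
So the least-cost plan costs $6.48.

$6.48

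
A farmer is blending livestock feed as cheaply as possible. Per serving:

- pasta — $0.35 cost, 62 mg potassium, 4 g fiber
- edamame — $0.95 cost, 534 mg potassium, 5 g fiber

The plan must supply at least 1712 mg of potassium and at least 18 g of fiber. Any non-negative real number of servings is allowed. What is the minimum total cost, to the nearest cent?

At the optimum either one food covers both requirements or two foods hit both targets exactly; no other combination can be cheaper.
pasta only: max(1712/62, 18/4) = 27.61 servings → $9.66.
edamame only: max(1712/534, 18/5) = 3.6 servings → $3.42.
pasta + edamame with both tight: 0.5761 servings and 3.139 servings → $3.18.
So the least-cost plan costs $3.18.

$3.18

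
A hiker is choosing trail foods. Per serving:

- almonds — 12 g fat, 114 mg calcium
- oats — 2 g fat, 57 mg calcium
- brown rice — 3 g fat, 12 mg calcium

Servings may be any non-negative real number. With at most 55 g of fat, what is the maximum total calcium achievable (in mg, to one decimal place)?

Calcium per g fat: oats 28.5, almonds 9.5, brown rice 4.
With no serving limits, spend the whole fat allowance on oats: 55 g / 2 g × 57 mg = 1567.5 mg.

1567.5 mg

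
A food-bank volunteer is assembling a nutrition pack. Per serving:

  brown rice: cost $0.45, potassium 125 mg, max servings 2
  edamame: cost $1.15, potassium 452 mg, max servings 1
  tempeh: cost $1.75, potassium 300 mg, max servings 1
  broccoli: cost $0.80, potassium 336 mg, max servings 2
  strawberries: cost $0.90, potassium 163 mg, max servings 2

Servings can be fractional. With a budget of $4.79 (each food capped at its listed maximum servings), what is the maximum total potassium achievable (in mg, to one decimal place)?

Potassium per dollar: broccoli 420, edamame 393, brown rice 277.8, strawberries 181.1, tempeh 171.4.
Take 2 servings of broccoli: spends $1.60, +672.0 mg potassium (running total 672.0 mg).
Take 1 serving of edamame: spends $1.15, +452.0 mg potassium (running total 1124.0 mg).
Take 2 servings of brown rice: spends $0.90, +250.0 mg potassium (running total 1374.0 mg).
Take 1.267 servings of strawberries: spends $1.14, +206.5 mg potassium (running total 1580.5 mg).
Greedy by best ratio exhausts the cost allowance optimally: 1580.5 mg.

1580.5 mg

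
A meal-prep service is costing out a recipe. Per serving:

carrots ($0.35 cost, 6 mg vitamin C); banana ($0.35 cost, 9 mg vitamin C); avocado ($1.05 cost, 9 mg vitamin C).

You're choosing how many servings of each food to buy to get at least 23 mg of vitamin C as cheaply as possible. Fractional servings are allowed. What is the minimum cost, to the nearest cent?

$0.89

Cost per mg of vitamin C: banana $0.0389, carrots $0.0583, avocado $0.1167.
With no serving limits, use only banana: 23 mg / 9 mg = 2.556 servings × $0.35 = $0.89.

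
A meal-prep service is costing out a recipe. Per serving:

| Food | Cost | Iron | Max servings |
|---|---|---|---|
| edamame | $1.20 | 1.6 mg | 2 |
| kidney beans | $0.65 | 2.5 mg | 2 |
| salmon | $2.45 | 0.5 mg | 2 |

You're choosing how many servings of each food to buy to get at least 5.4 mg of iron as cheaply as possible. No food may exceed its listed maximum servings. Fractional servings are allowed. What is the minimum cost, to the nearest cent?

Cost per mg of iron: kidney beans $0.2600, edamame $0.7500, salmon $4.9000.
Take 2 servings of kidney beans: +5.0 mg iron for $1.30 (total $1.30, still need 0.4 mg).
Take 0.25 servings of edamame: +0.4 mg iron for $0.30 (total $1.60, still need 0.0 mg).
Greedy by cheapest-per-mg is optimal for a single linear constraint, so the minimum cost is $1.60.

$1.60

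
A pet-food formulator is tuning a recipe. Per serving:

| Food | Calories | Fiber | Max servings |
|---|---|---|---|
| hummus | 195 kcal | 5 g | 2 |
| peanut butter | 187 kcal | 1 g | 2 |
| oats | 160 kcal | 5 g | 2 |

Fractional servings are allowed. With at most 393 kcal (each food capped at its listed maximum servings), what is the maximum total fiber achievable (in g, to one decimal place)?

Fiber per kcal: oats 0.03125, hummus 0.02564, peanut butter 0.005348.
Take 2 servings of oats: uses 320 kcal, +10.0 g fiber (running total 10.0 g).
Take 0.3744 servings of hummus: uses 73 kcal, +1.9 g fiber (running total 11.9 g).
Greedy by best ratio exhausts the calories allowance optimally: 11.9 g.

11.9 g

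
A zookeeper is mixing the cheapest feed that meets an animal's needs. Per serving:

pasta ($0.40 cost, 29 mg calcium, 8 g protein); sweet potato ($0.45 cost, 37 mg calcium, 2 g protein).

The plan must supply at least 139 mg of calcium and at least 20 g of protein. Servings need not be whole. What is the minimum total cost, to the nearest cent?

pasta only: max(139/29, 20/8) = 4.793 servings → $1.92.
sweet potato only: max(139/37, 20/2) = 10 servings → $4.50.
pasta + sweet potato with both tight: 1.941 servings and 2.235 servings → $1.78.
Cheapest feasible corner: $1.78.

$1.78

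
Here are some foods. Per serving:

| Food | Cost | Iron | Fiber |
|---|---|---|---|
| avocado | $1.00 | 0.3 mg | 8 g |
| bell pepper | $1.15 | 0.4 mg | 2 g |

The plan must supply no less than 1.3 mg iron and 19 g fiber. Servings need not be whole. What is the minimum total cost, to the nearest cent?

$4.00

Check every corner: each single food scaled to meet both minima, and each pair solved so both constraints bind.
avocado only: max(1.3/0.3, 19/8) = 4.333 servings → $4.33.
bell pepper only: max(1.3/0.4, 19/2) = 9.5 servings → $10.93.
avocado + bell pepper with both tight: 1.923 servings and 1.808 servings → $4.00.
So the least-cost plan costs $4.00.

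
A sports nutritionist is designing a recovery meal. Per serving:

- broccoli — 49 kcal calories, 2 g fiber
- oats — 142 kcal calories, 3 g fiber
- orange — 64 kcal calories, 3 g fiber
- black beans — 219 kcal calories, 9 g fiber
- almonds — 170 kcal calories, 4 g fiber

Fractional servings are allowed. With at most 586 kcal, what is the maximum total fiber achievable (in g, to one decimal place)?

Fiber per kcal: orange 0.04688, black beans 0.0411, broccoli 0.04082, almonds 0.02353, oats 0.02113.
With no serving limits, spend the whole calories allowance on orange: 586 kcal / 64 kcal × 3 g = 27.5 g.

27.5 g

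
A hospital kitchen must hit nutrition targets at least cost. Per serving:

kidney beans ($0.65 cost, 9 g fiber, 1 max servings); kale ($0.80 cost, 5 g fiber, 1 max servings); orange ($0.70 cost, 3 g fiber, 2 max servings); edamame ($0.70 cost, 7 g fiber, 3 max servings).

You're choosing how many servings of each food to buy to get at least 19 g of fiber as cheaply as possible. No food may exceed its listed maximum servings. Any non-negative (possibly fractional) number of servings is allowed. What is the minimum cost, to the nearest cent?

$1.65

Cost per g of fiber: kidney beans $0.0722, edamame $0.1000, kale $0.1600, orange $0.2333.
Take 1 serving of kidney beans: +9.0 g fiber for $0.65 (total $0.65, still need 10.0 g).
Take 1.429 servings of edamame: +10.0 g fiber for $1.00 (total $1.65, still need 0.0 g).
Filling from the cheapest source first is optimal under one linear minimum: $1.65.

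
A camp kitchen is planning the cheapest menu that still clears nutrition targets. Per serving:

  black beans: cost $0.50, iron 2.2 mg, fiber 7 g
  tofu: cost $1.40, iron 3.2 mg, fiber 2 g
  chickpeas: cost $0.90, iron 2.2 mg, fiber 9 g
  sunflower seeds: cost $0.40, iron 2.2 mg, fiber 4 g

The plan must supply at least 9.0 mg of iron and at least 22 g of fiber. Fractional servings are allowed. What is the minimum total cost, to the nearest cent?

$1.82

Compare the cost at each extreme point of the feasible region.
black beans only: max(9.0/2.2, 22/7) = 4.091 servings → $2.05.
tofu only: max(9.0/3.2, 22/2) = 11 servings → $15.40.
chickpeas only: max(9.0/2.2, 22/9) = 4.091 servings → $3.68.
sunflower seeds only: max(9.0/2.2, 22/4) = 5.5 servings → $2.20.
black beans + tofu with both tight: 2.911 servings and 0.8111 servings → $2.59.
black beans + chickpeas: intersection lies outside the first quadrant.
black beans + sunflower seeds with both tight: 1.879 servings and 2.212 servings → $1.82.
tofu + chickpeas with both tight: 1.336 servings and 2.148 servings → $3.80.
tofu + sunflower seeds: intersection lies outside the first quadrant.
chickpeas + sunflower seeds with both tight: 1.127 servings and 2.964 servings → $2.20.
The minimum over all feasible corners is $1.82.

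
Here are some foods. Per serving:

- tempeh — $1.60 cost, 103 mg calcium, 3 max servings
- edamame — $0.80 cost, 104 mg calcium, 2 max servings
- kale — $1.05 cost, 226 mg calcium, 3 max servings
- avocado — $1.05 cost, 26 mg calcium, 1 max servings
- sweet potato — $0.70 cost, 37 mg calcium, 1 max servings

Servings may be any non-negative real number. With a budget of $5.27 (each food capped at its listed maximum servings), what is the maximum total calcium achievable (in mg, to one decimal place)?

Calcium per dollar: kale 215.2, edamame 130, tempeh 64.38, sweet potato 52.86, avocado 24.76.
Take 3 servings of kale: spends $3.15, +678.0 mg calcium (running total 678.0 mg).
Take 2 servings of edamame: spends $1.60, +208.0 mg calcium (running total 886.0 mg).
Take 0.325 servings of tempeh: spends $0.52, +33.5 mg calcium (running total 919.5 mg).
Greedy by best ratio exhausts the cost allowance optimally: 919.5 mg.

919.5 mg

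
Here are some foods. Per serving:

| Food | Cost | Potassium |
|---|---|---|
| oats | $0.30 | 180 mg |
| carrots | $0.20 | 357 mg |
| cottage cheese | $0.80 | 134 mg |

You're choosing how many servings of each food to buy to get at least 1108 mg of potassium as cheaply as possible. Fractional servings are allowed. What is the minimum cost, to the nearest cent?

Cost per mg of potassium: carrots $0.0006, oats $0.0017, cottage cheese $0.0060.
With no serving limits, use only carrots: 1108 mg / 357 mg = 3.104 servings × $0.20 = $0.62.

$0.62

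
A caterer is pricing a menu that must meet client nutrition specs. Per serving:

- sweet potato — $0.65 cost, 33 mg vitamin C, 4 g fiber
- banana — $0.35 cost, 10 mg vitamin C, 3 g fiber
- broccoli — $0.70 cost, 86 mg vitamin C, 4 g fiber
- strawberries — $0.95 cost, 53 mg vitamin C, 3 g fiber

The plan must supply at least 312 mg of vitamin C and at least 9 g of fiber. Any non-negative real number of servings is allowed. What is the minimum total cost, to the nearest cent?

$2.54

For a min-cost LP with two ≥-constraints, a basic feasible solution has at most two positive variables.
sweet potato only: max(312/33, 9/4) = 9.455 servings → $6.15.
banana only: max(312/10, 9/3) = 31.2 servings → $10.92.
broccoli only: max(312/86, 9/4) = 3.628 servings → $2.54.
strawberries only: max(312/53, 9/3) = 5.887 servings → $5.59.
sweet potato + banana: intersection lies outside the first quadrant.
sweet potato + broccoli: the both-tight solution has a negative serving — not a feasible corner.
sweet potato + strawberries: intersection lies outside the first quadrant.
banana + broccoli: the both-tight solution has a negative serving — not a feasible corner.
banana + strawberries: intersection lies outside the first quadrant.
broccoli + strawberries with both targets exact would need a negative amount; discard.
So the least-cost plan costs $2.54.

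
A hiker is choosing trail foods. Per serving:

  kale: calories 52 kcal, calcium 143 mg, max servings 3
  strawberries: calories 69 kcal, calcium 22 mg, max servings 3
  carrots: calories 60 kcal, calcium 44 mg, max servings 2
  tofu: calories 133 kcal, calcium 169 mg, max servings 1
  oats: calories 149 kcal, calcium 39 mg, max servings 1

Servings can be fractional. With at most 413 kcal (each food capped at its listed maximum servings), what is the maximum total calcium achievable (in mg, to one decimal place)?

687.3 mg

Calcium per kcal: kale 2.75, tofu 1.271, carrots 0.7333, strawberries 0.3188, oats 0.2617.
Take 3 servings of kale: uses 156 kcal, +429.0 mg calcium (running total 429.0 mg).
Take 1 serving of tofu: uses 133 kcal, +169.0 mg calcium (running total 598.0 mg).
Take 2 servings of carrots: uses 120 kcal, +88.0 mg calcium (running total 686.0 mg).
Take 0.05797 servings of strawberries: uses 4 kcal, +1.3 mg calcium (running total 687.3 mg).
Greedy by best ratio exhausts the calories allowance optimally: 687.3 mg.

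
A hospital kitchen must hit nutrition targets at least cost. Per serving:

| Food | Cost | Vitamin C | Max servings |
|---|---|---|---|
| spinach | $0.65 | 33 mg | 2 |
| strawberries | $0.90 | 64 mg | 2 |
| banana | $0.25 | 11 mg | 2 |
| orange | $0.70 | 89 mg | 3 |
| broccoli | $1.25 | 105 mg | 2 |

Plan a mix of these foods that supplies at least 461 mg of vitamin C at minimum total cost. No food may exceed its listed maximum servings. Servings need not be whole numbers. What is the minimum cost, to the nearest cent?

Cost per mg of vitamin C: orange $0.0079, broccoli $0.0119, strawberries $0.0141, spinach $0.0197, banana $0.0227.
Take 3 servings of orange: +267.0 mg vitamin C for $2.10 (total $2.10, still need 194.0 mg).
Take 1.848 servings of broccoli: +194.0 mg vitamin C for $2.31 (total $4.41, still need 0.0 mg).
Greedy by cheapest-per-mg is optimal for a single linear constraint, so the minimum cost is $4.41.

$4.41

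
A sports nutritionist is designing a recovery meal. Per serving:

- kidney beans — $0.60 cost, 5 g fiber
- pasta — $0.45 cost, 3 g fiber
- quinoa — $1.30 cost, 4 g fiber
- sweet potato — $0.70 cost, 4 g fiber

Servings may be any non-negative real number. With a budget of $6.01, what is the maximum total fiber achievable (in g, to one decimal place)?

Fiber per dollar: kidney beans 8.333, pasta 6.667, sweet potato 5.714, quinoa 3.077.
With no serving limits, spend the whole cost allowance on kidney beans: $6.01 / $0.60 × 5 g = 50.1 g.

50.1 g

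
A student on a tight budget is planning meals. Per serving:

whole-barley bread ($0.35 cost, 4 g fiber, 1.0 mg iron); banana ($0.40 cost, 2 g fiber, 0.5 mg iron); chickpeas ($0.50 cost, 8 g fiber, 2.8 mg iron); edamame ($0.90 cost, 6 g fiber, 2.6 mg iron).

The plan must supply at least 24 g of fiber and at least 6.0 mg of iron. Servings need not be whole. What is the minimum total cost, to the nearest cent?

whole-barley bread only: max(24/4, 6.0/1.0) = 6 servings → $2.10.
banana only: max(24/2, 6.0/0.5) = 12 servings → $4.80.
chickpeas only: max(24/8, 6.0/2.8) = 3 servings → $1.50.
edamame only: max(24/6, 6.0/2.6) = 4 servings → $3.60.
whole-barley bread + banana (both tight): parallel constraints — no distinct corner.
whole-barley bread + chickpeas with both tight: 6 servings and 0 servings → $2.10.
whole-barley bread + edamame with both tight: 6 servings and 0 servings → $2.10.
banana + chickpeas with both tight: 12 servings and 0 servings → $4.80.
banana + edamame with both tight: 12 servings and 0 servings → $4.80.
chickpeas + edamame: intersection lies outside the first quadrant.
The minimum over all feasible corners is $1.50.

$1.50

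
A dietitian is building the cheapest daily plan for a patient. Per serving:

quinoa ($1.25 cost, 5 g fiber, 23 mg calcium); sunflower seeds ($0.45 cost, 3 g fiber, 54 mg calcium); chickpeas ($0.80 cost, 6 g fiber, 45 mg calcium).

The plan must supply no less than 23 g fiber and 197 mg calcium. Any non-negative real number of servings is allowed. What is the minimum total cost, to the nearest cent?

$3.11

An LP optimum is at a vertex; with two nutrient constraints at most two foods are used. Check each candidate.
quinoa only: max(23/5, 197/23) = 8.565 servings → $10.71.
sunflower seeds only: max(23/3, 197/54) = 7.667 servings → $3.45.
chickpeas only: max(23/6, 197/45) = 4.378 servings → $3.50.
quinoa + sunflower seeds with both tight: 3.239 servings and 2.269 servings → $5.07.
quinoa + chickpeas: intersection lies outside the first quadrant.
sunflower seeds + chickpeas with both tight: 0.7778 servings and 3.444 servings → $3.11.
So the least-cost plan costs $3.11.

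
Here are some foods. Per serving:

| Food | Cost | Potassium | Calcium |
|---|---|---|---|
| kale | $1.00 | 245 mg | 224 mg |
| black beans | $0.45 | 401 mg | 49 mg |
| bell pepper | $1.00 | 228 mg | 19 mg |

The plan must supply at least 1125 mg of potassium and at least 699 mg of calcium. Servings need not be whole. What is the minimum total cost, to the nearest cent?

For a min-cost LP with two ≥-constraints, a basic feasible solution has at most two positive variables.
kale only: max(1125/245, 699/224) = 4.592 servings → $4.59.
black beans only: max(1125/401, 699/49) = 14.27 servings → $6.42.
bell pepper only: max(1125/228, 699/19) = 36.79 servings → $36.79.
kale + black beans with both tight: 2.894 servings and 1.038 servings → $3.36.
kale + bell pepper with both tight: 2.973 servings and 1.74 servings → $4.71.
black beans + bell pepper: the both-tight solution has a negative serving — not a feasible corner.
Cheapest feasible corner: $3.36.

$3.36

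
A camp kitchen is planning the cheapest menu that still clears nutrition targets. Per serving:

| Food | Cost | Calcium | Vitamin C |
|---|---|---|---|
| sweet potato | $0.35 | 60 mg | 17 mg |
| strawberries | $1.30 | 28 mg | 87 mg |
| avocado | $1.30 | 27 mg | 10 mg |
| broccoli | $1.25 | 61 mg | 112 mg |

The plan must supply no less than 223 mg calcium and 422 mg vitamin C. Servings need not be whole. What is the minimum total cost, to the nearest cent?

$4.71

At the optimum either one food covers both requirements or two foods hit both targets exactly; no other combination can be cheaper.
sweet potato only: max(223/60, 422/17) = 24.82 servings → $8.69.
strawberries only: max(223/28, 422/87) = 7.964 servings → $10.35.
avocado only: max(223/27, 422/10) = 42.2 servings → $54.86.
broccoli only: max(223/61, 422/112) = 3.768 servings → $4.71.
sweet potato + strawberries with both tight: 1.599 servings and 4.538 servings → $6.46.
sweet potato + avocado: intersection lies outside the first quadrant.
sweet potato + broccoli with both targets exact would need a negative amount; discard.
strawberries + avocado with both tight: 4.429 servings and 3.666 servings → $10.52.
strawberries + broccoli with both tight: 0.3528 servings and 3.494 servings → $4.83.
avocado + broccoli with both targets exact would need a negative amount; discard.
So the least-cost plan costs $4.71.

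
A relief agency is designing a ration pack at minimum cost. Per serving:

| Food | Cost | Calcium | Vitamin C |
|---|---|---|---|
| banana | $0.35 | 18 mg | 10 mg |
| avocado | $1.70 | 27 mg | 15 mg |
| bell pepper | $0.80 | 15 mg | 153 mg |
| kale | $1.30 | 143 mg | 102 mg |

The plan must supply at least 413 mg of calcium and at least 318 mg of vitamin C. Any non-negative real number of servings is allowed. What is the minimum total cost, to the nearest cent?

$3.86

At the optimum either one food covers both requirements or two foods hit both targets exactly; no other combination can be cheaper.
banana only: max(413/18, 318/10) = 31.8 servings → $11.13.
avocado only: max(413/27, 318/15) = 21.2 servings → $36.04.
bell pepper only: max(413/15, 318/153) = 27.53 servings → $22.03.
kale only: max(413/143, 318/102) = 3.118 servings → $4.05.
banana + avocado (both tight): parallel constraints — no distinct corner.
banana + bell pepper with both tight: 22.43 servings and 0.6121 servings → $8.34.
banana + kale: intersection lies outside the first quadrant.
avocado + bell pepper with both tight: 14.96 servings and 0.6121 servings → $25.92.
avocado + kale: intersection lies outside the first quadrant.
bell pepper + kale with both tight: 0.1645 servings and 2.871 servings → $3.86.
So the least-cost plan costs $3.86.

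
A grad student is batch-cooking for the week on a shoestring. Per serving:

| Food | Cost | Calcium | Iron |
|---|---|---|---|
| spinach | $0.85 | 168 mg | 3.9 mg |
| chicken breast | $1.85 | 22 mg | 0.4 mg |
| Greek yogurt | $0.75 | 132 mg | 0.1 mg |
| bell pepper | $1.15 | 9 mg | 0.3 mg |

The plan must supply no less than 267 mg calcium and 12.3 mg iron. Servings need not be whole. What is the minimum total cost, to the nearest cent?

At the optimum either one food covers both requirements or two foods hit both targets exactly; no other combination can be cheaper.
spinach only: max(267/168, 12.3/3.9) = 3.154 servings → $2.68.
chicken breast only: max(267/22, 12.3/0.4) = 30.75 servings → $56.89.
Greek yogurt only: max(267/132, 12.3/0.1) = 123 servings → $92.25.
bell pepper only: max(267/9, 12.3/0.3) = 41 servings → $47.15.
spinach + chicken breast with both targets exact would need a negative amount; discard.
spinach + Greek yogurt: intersection lies outside the first quadrant.
spinach + bell pepper: intersection lies outside the first quadrant.
chicken breast + Greek yogurt: the both-tight solution has a negative serving — not a feasible corner.
chicken breast + bell pepper with both targets exact would need a negative amount; discard.
Greek yogurt + bell pepper: the both-tight solution has a negative serving — not a feasible corner.
Cheapest feasible corner: $2.68.

$2.68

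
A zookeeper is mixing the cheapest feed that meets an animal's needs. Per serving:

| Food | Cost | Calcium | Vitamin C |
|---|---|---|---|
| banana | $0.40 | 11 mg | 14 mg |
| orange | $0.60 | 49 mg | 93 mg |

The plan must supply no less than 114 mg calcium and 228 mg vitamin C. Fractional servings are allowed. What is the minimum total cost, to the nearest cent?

A basic optimal solution has at most two foods positive. Try each food alone and each pair with both targets met exactly.
banana only: max(114/11, 228/14) = 16.29 servings → $6.51.
orange only: max(114/49, 228/93) = 2.452 servings → $1.47.
banana + orange: intersection lies outside the first quadrant.
So the least-cost plan costs $1.47.

$1.47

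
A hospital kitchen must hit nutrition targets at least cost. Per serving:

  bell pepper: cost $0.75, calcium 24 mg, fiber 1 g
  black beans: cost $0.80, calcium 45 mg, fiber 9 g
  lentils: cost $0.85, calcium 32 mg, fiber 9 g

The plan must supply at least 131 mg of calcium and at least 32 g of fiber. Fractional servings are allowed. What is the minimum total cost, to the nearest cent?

With two linear requirements the optimum uses one or two foods; enumerate the corners.
bell pepper only: max(131/24, 32/1) = 32 servings → $24.00.
black beans only: max(131/45, 32/9) = 3.556 servings → $2.84.
lentils only: max(131/32, 32/9) = 4.094 servings → $3.48.
bell pepper + black beans with both targets exact would need a negative amount; discard.
bell pepper + lentils with both tight: 0.8424 servings and 3.462 servings → $3.57.
black beans + lentils with both tight: 1.325 servings and 2.231 servings → $2.96.
The minimum over all feasible corners is $2.84.

$2.84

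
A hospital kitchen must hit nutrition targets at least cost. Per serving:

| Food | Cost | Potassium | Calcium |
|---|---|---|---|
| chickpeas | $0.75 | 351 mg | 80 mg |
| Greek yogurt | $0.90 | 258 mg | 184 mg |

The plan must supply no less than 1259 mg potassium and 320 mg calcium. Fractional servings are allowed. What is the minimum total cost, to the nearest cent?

The cheapest plan sits at a corner of the feasible region — with two constraints it uses at most two foods.
chickpeas only: max(1259/351, 320/80) = 4 servings → $3.00.
Greek yogurt only: max(1259/258, 320/184) = 4.88 servings → $4.39.
chickpeas + Greek yogurt with both tight: 3.393 servings and 0.264 servings → $2.78.
The minimum over all feasible corners is $2.78.

$2.78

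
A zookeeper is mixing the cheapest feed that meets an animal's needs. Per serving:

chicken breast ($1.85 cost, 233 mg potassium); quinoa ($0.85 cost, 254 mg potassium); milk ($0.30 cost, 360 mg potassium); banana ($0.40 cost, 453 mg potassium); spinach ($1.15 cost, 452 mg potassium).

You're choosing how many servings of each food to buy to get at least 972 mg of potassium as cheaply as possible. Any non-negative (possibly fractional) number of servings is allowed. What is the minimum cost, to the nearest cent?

$0.81

Cost per mg of potassium: milk $0.0008, banana $0.0009, spinach $0.0025, quinoa $0.0033, chicken breast $0.0079.
With no serving limits, use only milk: 972 mg / 360 mg = 2.7 servings × $0.30 = $0.81.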